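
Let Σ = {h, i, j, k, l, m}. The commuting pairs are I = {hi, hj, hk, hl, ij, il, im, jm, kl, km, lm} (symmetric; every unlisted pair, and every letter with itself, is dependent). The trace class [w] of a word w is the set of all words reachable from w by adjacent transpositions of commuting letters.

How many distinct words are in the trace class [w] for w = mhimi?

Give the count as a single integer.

piece 0:m — minimal
piece 1:h rests on {0:m}
piece 2:i — minimal
piece 3:m rests on {1:h}
piece 4:i rests on {2:i}
minimal pieces: {0:m, 2:i}
ways to finish when only these pieces remain (= sum over removing one remaining piece with nothing left below it):
  1 left: {3}→1  {4}→1
  2 left: {1,3}→1  {2,4}→1  {3,4}→2
  3 left: {0,1,3}→1  {1,3,4}→3  {2,3,4}→3
  placing 0:m first → 6 extensions
  placing 2:i first → 4 extensions
total linear extensions = 10

10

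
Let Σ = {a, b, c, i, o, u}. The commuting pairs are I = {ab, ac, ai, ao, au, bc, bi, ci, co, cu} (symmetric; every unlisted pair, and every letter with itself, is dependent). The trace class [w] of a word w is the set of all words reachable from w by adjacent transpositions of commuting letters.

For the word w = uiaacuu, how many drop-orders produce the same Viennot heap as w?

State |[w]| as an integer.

drop 0:u onto floor
drop 1:i onto {0:u}
drop 2:a onto floor
drop 3:a onto {2:a}
drop 4:c onto floor
drop 5:u onto {1:i}
drop 6:u onto {5:u}
ground layer = {0:u, 2:a, 4:c}
drop-orders for the pieces not yet dropped (sum over which currently-grounded one goes next):
  1 to go: {3} 1  {4} 1  {6} 1
  2 to go: {2,3} 1  {3,4} 2  {3,6} 2  {4,6} 2  {5,6} 1
  3 to go: {1,5,6} 1  {2,3,4} 3  {2,3,6} 3  {3,4,6} 6  {3,5,6} 3  {4,5,6} 3
  4 to go: {0,1,5,6} 1  {1,3,5,6} 4  {1,4,5,6} 4  {2,3,4,6} 12  {2,3,5,6} 6  {3,4,5,6} 12
  5 to go: {0,1,3,5,6} 5  {0,1,4,5,6} 5  {1,2,3,5,6} 10  {1,3,4,5,6} 20  {2,3,4,5,6} 30
  if 0:u drops first: 60 orders
  if 2:a drops first: 30 orders
  if 4:c drops first: 15 orders
heap linearizations: 105

105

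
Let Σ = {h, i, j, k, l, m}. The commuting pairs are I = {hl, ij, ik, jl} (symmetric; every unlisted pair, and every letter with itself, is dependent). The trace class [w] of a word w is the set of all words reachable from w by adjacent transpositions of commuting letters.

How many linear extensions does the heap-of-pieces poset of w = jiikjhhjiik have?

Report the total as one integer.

piece 0:j — minimal
piece 1:i — minimal
piece 2:i rests on {1:i}
piece 3:k rests on {0:j}
piece 4:j rests on {3:k}
piece 5:h rests on {2:i, 4:j}
piece 6:h rests on {5:h}
piece 7:j rests on {6:h}
piece 8:i rests on {6:h}
piece 9:i rests on {8:i}
piece 10:k rests on {7:j}
minimal pieces: {0:j, 1:i}
ways to finish when only these pieces remain (= sum over removing one remaining piece with nothing left below it):
  1 left: {9}→1  {10}→1
  2 left: {7,10}→1  {8,9}→1  {9,10}→2
  3 left: {7,9,10}→3  {8,9,10}→3
  4 left: {7,8,9,10}→6
  5 left: {6,7,8,9,10}→6
  6 left: {5,6,7,8,9,10}→6
  7 left: {2,5,6,7,8,9,10}→6  {4,5,6,7,8,9,10}→6
  8 left: {1,2,5,6,7,8,9,10}→6  {2,4,5,6,7,8,9,10}→12  {3,4,5,6,7,8,9,10}→6
  9 left: {0,3,4,5,6,7,8,9,10}→6  {1,2,4,5,6,7,8,9,10}→18  {2,3,4,5,6,7,8,9,10}→18
  placing 0:j first → 36 extensions
  placing 1:i first → 24 extensions
total linear extensions = 60

60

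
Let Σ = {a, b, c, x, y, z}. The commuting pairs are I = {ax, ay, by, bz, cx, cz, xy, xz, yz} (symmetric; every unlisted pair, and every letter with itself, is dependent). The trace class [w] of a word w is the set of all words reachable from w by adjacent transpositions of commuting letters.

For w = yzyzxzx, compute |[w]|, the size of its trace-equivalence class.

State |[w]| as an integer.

drop 0:y onto floor
drop 1:z onto floor
drop 2:y onto {0:y}
drop 3:z onto {1:z}
drop 4:x onto floor
drop 5:z onto {3:z}
drop 6:x onto {4:x}
ground layer = {0:y, 1:z, 4:x}
drop-orders for the pieces not yet dropped (sum over which currently-grounded one goes next):
  1 to go: {2} 1  {5} 1  {6} 1
  2 to go: {0,2} 1  {2,5} 2  {2,6} 2  {3,5} 1  {4,6} 1  {5,6} 2
  3 to go: {0,2,5} 3  {0,2,6} 3  {1,3,5} 1  {2,3,5} 3  {2,4,6} 3  {2,5,6} 6  {3,5,6} 3  {4,5,6} 3
  4 to go: {0,2,3,5} 6  {0,2,4,6} 6  {0,2,5,6} 12  {1,2,3,5} 4  {1,3,5,6} 4  {2,3,5,6} 12  {2,4,5,6} 12  {3,4,5,6} 6
  5 to go: {0,1,2,3,5} 10  {0,2,3,5,6} 30  {0,2,4,5,6} 30  {1,2,3,5,6} 20  {1,3,4,5,6} 10  {2,3,4,5,6} 30
  if 0:y drops first: 60 orders
  if 1:z drops first: 90 orders
  if 4:x drops first: 60 orders
heap linearizations: 210

210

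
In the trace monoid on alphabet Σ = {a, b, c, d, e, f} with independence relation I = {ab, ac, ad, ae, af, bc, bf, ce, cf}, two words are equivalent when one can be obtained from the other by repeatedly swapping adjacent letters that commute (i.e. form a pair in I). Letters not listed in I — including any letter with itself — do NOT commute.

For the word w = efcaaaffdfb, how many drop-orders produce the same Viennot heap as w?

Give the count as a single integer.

1650

drop 0:e onto floor
drop 1:f onto {0:e}
drop 2:c onto floor
drop 3:a onto floor
drop 4:a onto {3:a}
drop 5:a onto {4:a}
drop 6:f onto {1:f}
drop 7:f onto {6:f}
drop 8:d onto {2:c, 7:f}
drop 9:f onto {8:d}
drop 10:b onto {8:d}
ground layer = {0:e, 2:c, 3:a}
drop-orders for the pieces not yet dropped (sum over which currently-grounded one goes next):
  1 to go: {5} 1  {9} 1  {10} 1
  2 to go: {4,5} 1  {5,9} 2  {5,10} 2  {9,10} 2
  3 to go: {3,4,5} 1  {4,5,9} 3  {4,5,10} 3  {5,9,10} 6  {8,9,10} 2
  4 to go: {2,8,9,10} 2  {3,4,5,9} 4  {3,4,5,10} 4  {4,5,9,10} 12  {5,8,9,10} 8  {7,8,9,10} 2
  5 to go: {2,5,8,9,10} 10  {2,7,8,9,10} 4  {3,4,5,9,10} 20  {4,5,8,9,10} 20  {5,7,8,9,10} 10  {6,7,8,9,10} 2
  6 to go: {1,6,7,8,9,10} 2  {2,4,5,8,9,10} 30  {2,5,7,8,9,10} 24  {2,6,7,8,9,10} 6  {3,4,5,8,9,10} 40  {4,5,7,8,9,10} 30  {5,6,7,8,9,10} 12
  7 to go: {0,1,6,7,8,9,10} 2  {1,2,6,7,8,9,10} 8  {1,5,6,7,8,9,10} 14  {2,3,4,5,8,9,10} 70  {2,4,5,7,8,9,10} 84  {2,5,6,7,8,9,10} 42  {3,4,5,7,8,9,10} 70  {4,5,6,7,8,9,10} 42
  8 to go: {0,1,2,6,7,8,9,10} 10  {0,1,5,6,7,8,9,10} 16  {1,2,5,6,7,8,9,10} 64  {1,4,5,6,7,8,9,10} 56  {2,3,4,5,7,8,9,10} 224  {2,4,5,6,7,8,9,10} 168  {3,4,5,6,7,8,9,10} 112
  9 to go: {0,1,2,5,6,7,8,9,10} 90  {0,1,4,5,6,7,8,9,10} 72  {1,2,4,5,6,7,8,9,10} 288  {1,3,4,5,6,7,8,9,10} 168  {2,3,4,5,6,7,8,9,10} 504
  if 0:e drops first: 960 orders
  if 2:c drops first: 240 orders
  if 3:a drops first: 450 orders
heap linearizations: 1650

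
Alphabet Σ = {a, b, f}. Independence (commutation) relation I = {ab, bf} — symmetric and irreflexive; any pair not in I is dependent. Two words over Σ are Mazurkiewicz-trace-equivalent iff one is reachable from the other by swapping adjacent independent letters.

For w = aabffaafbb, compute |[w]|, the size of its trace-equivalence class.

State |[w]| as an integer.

120

0(a) covers ∅
1(a) covers 0:a
2(b) covers ∅
3(f) covers 1:a
4(f) covers 3:f
5(a) covers 4:f
6(a) covers 5:a
7(f) covers 6:a
8(b) covers 2:b
9(b) covers 8:b
floor of heap: 0:a, 2:b
completions by unplaced set U, small U first (add the entries for U minus each lowest piece of U):
  |U|=1: {7}:1  {9}:1
  |U|=2: {6,7}:1  {7,9}:2  {8,9}:1
  |U|=3: {2,8,9}:1  {5,6,7}:1  {6,7,9}:3  {7,8,9}:3
  |U|=4: {2,7,8,9}:4  {4,5,6,7}:1  {5,6,7,9}:4  {6,7,8,9}:6
  |U|=5: {2,6,7,8,9}:10  {3,4,5,6,7}:1  {4,5,6,7,9}:5  {5,6,7,8,9}:10
  |U|=6: {1,3,4,5,6,7}:1  {2,5,6,7,8,9}:20  {3,4,5,6,7,9}:6  {4,5,6,7,8,9}:15
  |U|=7: {0,1,3,4,5,6,7}:1  {1,3,4,5,6,7,9}:7  {2,4,5,6,7,8,9}:35  {3,4,5,6,7,8,9}:21
  |U|=8: {0,1,3,4,5,6,7,9}:8  {1,3,4,5,6,7,8,9}:28  {2,3,4,5,6,7,8,9}:56
  start at 0(a): 84
  start at 2(b): 36
sum over floor = 120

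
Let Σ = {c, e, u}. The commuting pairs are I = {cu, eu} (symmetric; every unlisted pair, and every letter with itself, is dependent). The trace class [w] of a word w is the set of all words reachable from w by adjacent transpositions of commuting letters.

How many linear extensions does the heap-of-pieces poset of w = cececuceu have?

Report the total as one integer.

piece 0:c — minimal
piece 1:e rests on {0:c}
piece 2:c rests on {1:e}
piece 3:e rests on {2:c}
piece 4:c rests on {3:e}
piece 5:u — minimal
piece 6:c rests on {4:c}
piece 7:e rests on {6:c}
piece 8:u rests on {5:u}
minimal pieces: {0:c, 5:u}
ways to finish when only these pieces remain (= sum over removing one remaining piece with nothing left below it):
  1 left: {7}→1  {8}→1
  2 left: {5,8}→1  {6,7}→1  {7,8}→2
  3 left: {4,6,7}→1  {5,7,8}→3  {6,7,8}→3
  4 left: {3,4,6,7}→1  {4,6,7,8}→4  {5,6,7,8}→6
  5 left: {2,3,4,6,7}→1  {3,4,6,7,8}→5  {4,5,6,7,8}→10
  6 left: {1,2,3,4,6,7}→1  {2,3,4,6,7,8}→6  {3,4,5,6,7,8}→15
  7 left: {0,1,2,3,4,6,7}→1  {1,2,3,4,6,7,8}→7  {2,3,4,5,6,7,8}→21
  placing 0:c first → 28 extensions
  placing 5:u first → 8 extensions
total linear extensions = 36

36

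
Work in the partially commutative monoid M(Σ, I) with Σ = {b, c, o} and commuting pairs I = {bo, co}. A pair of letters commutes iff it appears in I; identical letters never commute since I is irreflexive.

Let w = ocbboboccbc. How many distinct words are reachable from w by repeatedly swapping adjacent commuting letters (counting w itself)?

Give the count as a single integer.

piece 0:o — minimal
piece 1:c — minimal
piece 2:b rests on {1:c}
piece 3:b rests on {2:b}
piece 4:o rests on {0:o}
piece 5:b rests on {3:b}
piece 6:o rests on {4:o}
piece 7:c rests on {5:b}
piece 8:c rests on {7:c}
piece 9:b rests on {8:c}
piece 10:c rests on {9:b}
minimal pieces: {0:o, 1:c}
ways to finish when only these pieces remain (= sum over removing one remaining piece with nothing left below it):
  1 left: {6}→1  {10}→1
  2 left: {4,6}→1  {6,10}→2  {9,10}→1
  3 left: {0,4,6}→1  {4,6,10}→3  {6,9,10}→3  {8,9,10}→1
  4 left: {0,4,6,10}→4  {4,6,9,10}→6  {6,8,9,10}→4  {7,8,9,10}→1
  5 left: {0,4,6,9,10}→10  {4,6,8,9,10}→10  {5,7,8,9,10}→1  {6,7,8,9,10}→5
  6 left: {0,4,6,8,9,10}→20  {3,5,7,8,9,10}→1  {4,6,7,8,9,10}→15  {5,6,7,8,9,10}→6
  7 left: {0,4,6,7,8,9,10}→35  {2,3,5,7,8,9,10}→1  {3,5,6,7,8,9,10}→7  {4,5,6,7,8,9,10}→21
  8 left: {0,4,5,6,7,8,9,10}→56  {1,2,3,5,7,8,9,10}→1  {2,3,5,6,7,8,9,10}→8  {3,4,5,6,7,8,9,10}→28
  9 left: {0,3,4,5,6,7,8,9,10}→84  {1,2,3,5,6,7,8,9,10}→9  {2,3,4,5,6,7,8,9,10}→36
  placing 0:o first → 45 extensions
  placing 1:c first → 120 extensions
total linear extensions = 165

165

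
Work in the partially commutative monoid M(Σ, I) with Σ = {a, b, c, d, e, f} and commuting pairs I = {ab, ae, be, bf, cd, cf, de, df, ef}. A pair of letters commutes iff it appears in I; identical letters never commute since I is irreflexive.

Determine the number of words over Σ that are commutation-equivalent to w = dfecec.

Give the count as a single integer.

30

0(d) covers ∅
1(f) covers ∅
2(e) covers ∅
3(c) covers 2:e
4(e) covers 3:c
5(c) covers 4:e
floor of heap: 0:d, 1:f, 2:e
completions by unplaced set U, small U first (add the entries for U minus each lowest piece of U):
  |U|=1: {0}:1  {1}:1  {5}:1
  |U|=2: {0,1}:2  {0,5}:2  {1,5}:2  {4,5}:1
  |U|=3: {0,1,5}:6  {0,4,5}:3  {1,4,5}:3  {3,4,5}:1
  |U|=4: {0,1,4,5}:12  {0,3,4,5}:4  {1,3,4,5}:4  {2,3,4,5}:1
  start at 0(d): 5
  start at 1(f): 5
  start at 2(e): 20
sum over floor = 30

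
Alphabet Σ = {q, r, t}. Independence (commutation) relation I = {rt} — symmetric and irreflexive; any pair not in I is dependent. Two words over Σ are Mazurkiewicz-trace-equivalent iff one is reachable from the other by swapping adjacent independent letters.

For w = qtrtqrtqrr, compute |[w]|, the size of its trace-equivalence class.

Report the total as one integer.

6

0(q) covers ∅
1(t) covers 0:q
2(r) covers 0:q
3(t) covers 1:t
4(q) covers 2:r, 3:t
5(r) covers 4:q
6(t) covers 4:q
7(q) covers 5:r, 6:t
8(r) covers 7:q
9(r) covers 8:r
floor of heap: 0:q
completions by unplaced set U, small U first (add the entries for U minus each lowest piece of U):
  |U|=1: {9}:1
  |U|=2: {8,9}:1
  |U|=3: {7,8,9}:1
  |U|=4: {5,7,8,9}:1  {6,7,8,9}:1
  |U|=5: {5,6,7,8,9}:2
  |U|=6: {4,5,6,7,8,9}:2
  |U|=7: {2,4,5,6,7,8,9}:2  {3,4,5,6,7,8,9}:2
  |U|=8: {1,3,4,5,6,7,8,9}:2  {2,3,4,5,6,7,8,9}:4
  start at 0(q): 6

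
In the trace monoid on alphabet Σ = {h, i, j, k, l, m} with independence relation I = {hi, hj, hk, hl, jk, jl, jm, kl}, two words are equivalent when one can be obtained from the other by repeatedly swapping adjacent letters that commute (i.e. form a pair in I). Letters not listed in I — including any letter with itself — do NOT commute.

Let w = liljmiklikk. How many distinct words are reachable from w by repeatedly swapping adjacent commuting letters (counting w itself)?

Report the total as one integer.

0(l) covers ∅
1(i) covers 0:l
2(l) covers 1:i
3(j) covers 1:i
4(m) covers 2:l
5(i) covers 3:j, 4:m
6(k) covers 5:i
7(l) covers 5:i
8(i) covers 6:k, 7:l
9(k) covers 8:i
10(k) covers 9:k
floor of heap: 0:l
completions by unplaced set U, small U first (add the entries for U minus each lowest piece of U):
  |U|=1: {10}:1
  |U|=2: {9,10}:1
  |U|=3: {8,9,10}:1
  |U|=4: {6,8,9,10}:1  {7,8,9,10}:1
  |U|=5: {6,7,8,9,10}:2
  |U|=6: {5,6,7,8,9,10}:2
  |U|=7: {3,5,6,7,8,9,10}:2  {4,5,6,7,8,9,10}:2
  |U|=8: {2,4,5,6,7,8,9,10}:2  {3,4,5,6,7,8,9,10}:4
  |U|=9: {2,3,4,5,6,7,8,9,10}:6
  start at 0(l): 6

6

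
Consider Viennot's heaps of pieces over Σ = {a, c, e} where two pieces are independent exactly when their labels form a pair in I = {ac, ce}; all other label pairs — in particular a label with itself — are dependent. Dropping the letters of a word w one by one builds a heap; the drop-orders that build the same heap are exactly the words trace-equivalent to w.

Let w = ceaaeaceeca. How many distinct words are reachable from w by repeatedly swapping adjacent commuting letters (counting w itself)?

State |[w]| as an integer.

drop 0:c onto floor
drop 1:e onto floor
drop 2:a onto {1:e}
drop 3:a onto {2:a}
drop 4:e onto {3:a}
drop 5:a onto {4:e}
drop 6:c onto {0:c}
drop 7:e onto {5:a}
drop 8:e onto {7:e}
drop 9:c onto {6:c}
drop 10:a onto {8:e}
ground layer = {0:c, 1:e}
drop-orders for the pieces not yet dropped (sum over which currently-grounded one goes next):
  1 to go: {9} 1  {10} 1
  2 to go: {6,9} 1  {8,10} 1  {9,10} 2
  3 to go: {0,6,9} 1  {6,9,10} 3  {7,8,10} 1  {8,9,10} 3
  4 to go: {0,6,9,10} 4  {5,7,8,10} 1  {6,8,9,10} 6  {7,8,9,10} 4
  5 to go: {0,6,8,9,10} 10  {4,5,7,8,10} 1  {5,7,8,9,10} 5  {6,7,8,9,10} 10
  6 to go: {0,6,7,8,9,10} 20  {3,4,5,7,8,10} 1  {4,5,7,8,9,10} 6  {5,6,7,8,9,10} 15
  7 to go: {0,5,6,7,8,9,10} 35  {2,3,4,5,7,8,10} 1  {3,4,5,7,8,9,10} 7  {4,5,6,7,8,9,10} 21
  8 to go: {0,4,5,6,7,8,9,10} 56  {1,2,3,4,5,7,8,10} 1  {2,3,4,5,7,8,9,10} 8  {3,4,5,6,7,8,9,10} 28
  9 to go: {0,3,4,5,6,7,8,9,10} 84  {1,2,3,4,5,7,8,9,10} 9  {2,3,4,5,6,7,8,9,10} 36
  if 0:c drops first: 45 orders
  if 1:e drops first: 120 orders
heap linearizations: 165

165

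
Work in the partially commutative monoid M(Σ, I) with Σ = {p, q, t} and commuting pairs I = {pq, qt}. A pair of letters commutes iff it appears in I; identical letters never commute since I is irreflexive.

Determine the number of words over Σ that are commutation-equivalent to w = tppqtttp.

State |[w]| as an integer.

8

piece 0:t — minimal
piece 1:p rests on {0:t}
piece 2:p rests on {1:p}
piece 3:q — minimal
piece 4:t rests on {2:p}
piece 5:t rests on {4:t}
piece 6:t rests on {5:t}
piece 7:p rests on {6:t}
minimal pieces: {0:t, 3:q}
ways to finish when only these pieces remain (= sum over removing one remaining piece with nothing left below it):
  1 left: {3}→1  {7}→1
  2 left: {3,7}→2  {6,7}→1
  3 left: {3,6,7}→3  {5,6,7}→1
  4 left: {3,5,6,7}→4  {4,5,6,7}→1
  5 left: {2,4,5,6,7}→1  {3,4,5,6,7}→5
  6 left: {1,2,4,5,6,7}→1  {2,3,4,5,6,7}→6
  placing 0:t first → 7 extensions
  placing 3:q first → 1 extensions
total linear extensions = 8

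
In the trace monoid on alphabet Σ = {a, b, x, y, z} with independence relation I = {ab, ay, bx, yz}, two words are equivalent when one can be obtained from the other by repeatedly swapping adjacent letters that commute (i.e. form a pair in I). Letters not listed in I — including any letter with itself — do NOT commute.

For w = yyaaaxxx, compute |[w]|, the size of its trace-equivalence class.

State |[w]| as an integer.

drop 0:y onto floor
drop 1:y onto {0:y}
drop 2:a onto floor
drop 3:a onto {2:a}
drop 4:a onto {3:a}
drop 5:x onto {1:y, 4:a}
drop 6:x onto {5:x}
drop 7:x onto {6:x}
ground layer = {0:y, 2:a}
drop-orders for the pieces not yet dropped (sum over which currently-grounded one goes next):
  1 to go: {7} 1
  2 to go: {6,7} 1
  3 to go: {5,6,7} 1
  4 to go: {1,5,6,7} 1  {4,5,6,7} 1
  5 to go: {0,1,5,6,7} 1  {1,4,5,6,7} 2  {3,4,5,6,7} 1
  6 to go: {0,1,4,5,6,7} 3  {1,3,4,5,6,7} 3  {2,3,4,5,6,7} 1
  if 0:y drops first: 4 orders
  if 2:a drops first: 6 orders
heap linearizations: 10

10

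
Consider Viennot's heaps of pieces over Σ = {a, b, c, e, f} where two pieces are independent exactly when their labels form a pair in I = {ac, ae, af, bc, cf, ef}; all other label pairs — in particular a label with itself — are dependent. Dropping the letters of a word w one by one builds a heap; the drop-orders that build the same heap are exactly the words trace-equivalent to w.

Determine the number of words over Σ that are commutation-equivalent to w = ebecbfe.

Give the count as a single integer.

0(e) covers ∅
1(b) covers 0:e
2(e) covers 1:b
3(c) covers 2:e
4(b) covers 2:e
5(f) covers 4:b
6(e) covers 3:c, 4:b
floor of heap: 0:e
completions by unplaced set U, small U first (add the entries for U minus each lowest piece of U):
  |U|=1: {5}:1  {6}:1
  |U|=2: {3,6}:1  {5,6}:2
  |U|=3: {3,5,6}:3  {4,5,6}:2
  |U|=4: {3,4,5,6}:5
  |U|=5: {2,3,4,5,6}:5
  start at 0(e): 5

5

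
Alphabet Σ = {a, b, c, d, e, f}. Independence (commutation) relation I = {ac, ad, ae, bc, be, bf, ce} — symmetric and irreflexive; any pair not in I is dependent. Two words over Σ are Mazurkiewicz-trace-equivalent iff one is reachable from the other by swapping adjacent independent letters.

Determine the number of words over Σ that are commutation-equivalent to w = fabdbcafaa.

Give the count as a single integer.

3

#0=f has no predecessor
#1=a depends on [0:f]
#2=b depends on [1:a]
#3=d depends on [2:b]
#4=b depends on [3:d]
#5=c depends on [3:d]
#6=a depends on [4:b]
#7=f depends on [5:c, 6:a]
#8=a depends on [7:f]
#9=a depends on [8:a]
sources: [0:f]
N(rest) = Σ N(rest − s) over sources s of rest; N(one piece) = 1:
  size 1 → [9]=1
  size 2 → [8,9]=1
  size 3 → [7,8,9]=1
  size 4 → [5,7,8,9]=1  [6,7,8,9]=1
  size 5 → [4,6,7,8,9]=1  [5,6,7,8,9]=2
  size 6 → [4,5,6,7,8,9]=3
  size 7 → [3,4,5,6,7,8,9]=3
  size 8 → [2,3,4,5,6,7,8,9]=3
  first=0(f) contributes 3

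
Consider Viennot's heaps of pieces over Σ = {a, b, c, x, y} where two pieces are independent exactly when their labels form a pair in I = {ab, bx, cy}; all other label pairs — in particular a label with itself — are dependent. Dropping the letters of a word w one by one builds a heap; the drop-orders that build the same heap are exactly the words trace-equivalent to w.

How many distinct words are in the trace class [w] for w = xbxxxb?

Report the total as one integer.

15

drop 0:x onto floor
drop 1:b onto floor
drop 2:x onto {0:x}
drop 3:x onto {2:x}
drop 4:x onto {3:x}
drop 5:b onto {1:b}
ground layer = {0:x, 1:b}
drop-orders for the pieces not yet dropped (sum over which currently-grounded one goes next):
  1 to go: {4} 1  {5} 1
  2 to go: {1,5} 1  {3,4} 1  {4,5} 2
  3 to go: {1,4,5} 3  {2,3,4} 1  {3,4,5} 3
  4 to go: {0,2,3,4} 1  {1,3,4,5} 6  {2,3,4,5} 4
  if 0:x drops first: 10 orders
  if 1:b drops first: 5 orders
heap linearizations: 15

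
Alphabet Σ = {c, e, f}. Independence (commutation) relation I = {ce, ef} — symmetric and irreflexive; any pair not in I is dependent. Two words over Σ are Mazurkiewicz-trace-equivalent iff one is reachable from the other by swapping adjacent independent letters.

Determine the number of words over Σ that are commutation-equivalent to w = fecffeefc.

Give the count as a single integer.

84

#0=f has no predecessor
#1=e has no predecessor
#2=c depends on [0:f]
#3=f depends on [2:c]
#4=f depends on [3:f]
#5=e depends on [1:e]
#6=e depends on [5:e]
#7=f depends on [4:f]
#8=c depends on [7:f]
sources: [0:f, 1:e]
N(rest) = Σ N(rest − s) over sources s of rest; N(one piece) = 1:
  size 1 → [6]=1  [8]=1
  size 2 → [5,6]=1  [6,8]=2  [7,8]=1
  size 3 → [1,5,6]=1  [4,7,8]=1  [5,6,8]=3  [6,7,8]=3
  size 4 → [1,5,6,8]=4  [3,4,7,8]=1  [4,6,7,8]=4  [5,6,7,8]=6
  size 5 → [1,5,6,7,8]=10  [2,3,4,7,8]=1  [3,4,6,7,8]=5  [4,5,6,7,8]=10
  size 6 → [0,2,3,4,7,8]=1  [1,4,5,6,7,8]=20  [2,3,4,6,7,8]=6  [3,4,5,6,7,8]=15
  size 7 → [0,2,3,4,6,7,8]=7  [1,3,4,5,6,7,8]=35  [2,3,4,5,6,7,8]=21
  first=0(f) contributes 56
  first=1(e) contributes 28
|[w]| = 84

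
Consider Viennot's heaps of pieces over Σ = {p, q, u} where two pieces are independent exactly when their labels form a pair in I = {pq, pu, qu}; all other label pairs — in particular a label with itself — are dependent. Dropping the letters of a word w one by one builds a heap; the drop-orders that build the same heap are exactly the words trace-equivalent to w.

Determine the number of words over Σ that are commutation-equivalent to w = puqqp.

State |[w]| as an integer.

30

drop 0:p onto floor
drop 1:u onto floor
drop 2:q onto floor
drop 3:q onto {2:q}
drop 4:p onto {0:p}
ground layer = {0:p, 1:u, 2:q}
drop-orders for the pieces not yet dropped (sum over which currently-grounded one goes next):
  1 to go: {1} 1  {3} 1  {4} 1
  2 to go: {0,4} 1  {1,3} 2  {1,4} 2  {2,3} 1  {3,4} 2
  3 to go: {0,1,4} 3  {0,3,4} 3  {1,2,3} 3  {1,3,4} 6  {2,3,4} 3
  if 0:p drops first: 12 orders
  if 1:u drops first: 6 orders
  if 2:q drops first: 12 orders
heap linearizations: 30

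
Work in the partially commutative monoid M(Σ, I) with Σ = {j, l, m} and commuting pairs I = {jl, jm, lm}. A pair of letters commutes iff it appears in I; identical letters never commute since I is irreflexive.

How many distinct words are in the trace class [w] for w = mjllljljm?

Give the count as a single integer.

#0=m has no predecessor
#1=j has no predecessor
#2=l has no predecessor
#3=l depends on [2:l]
#4=l depends on [3:l]
#5=j depends on [1:j]
#6=l depends on [4:l]
#7=j depends on [5:j]
#8=m depends on [0:m]
sources: [0:m, 1:j, 2:l]
N(rest) = Σ N(rest − s) over sources s of rest; N(one piece) = 1:
  size 1 → [6]=1  [7]=1  [8]=1
  size 2 → [0,8]=1  [4,6]=1  [5,7]=1  [6,7]=2  [6,8]=2  [7,8]=2
  size 3 → [0,6,8]=3  [0,7,8]=3  [1,5,7]=1  [3,4,6]=1  [4,6,7]=3  [4,6,8]=3  [5,6,7]=3  [5,7,8]=3  [6,7,8]=6
  size 4 → [0,4,6,8]=6  [0,5,7,8]=6  [0,6,7,8]=12  [1,5,6,7]=4  [1,5,7,8]=4  [2,3,4,6]=1  [3,4,6,7]=4  [3,4,6,8]=4  [4,5,6,7]=6  [4,6,7,8]=12  [5,6,7,8]=12
  size 5 → [0,1,5,7,8]=10  [0,3,4,6,8]=10  [0,4,6,7,8]=30  [0,5,6,7,8]=30  [1,4,5,6,7]=10  [1,5,6,7,8]=20  [2,3,4,6,7]=5  [2,3,4,6,8]=5  [3,4,5,6,7]=10  [3,4,6,7,8]=20  [4,5,6,7,8]=30
  size 6 → [0,1,5,6,7,8]=60  [0,2,3,4,6,8]=15  [0,3,4,6,7,8]=60  [0,4,5,6,7,8]=90  [1,3,4,5,6,7]=20  [1,4,5,6,7,8]=60  [2,3,4,5,6,7]=15  [2,3,4,6,7,8]=30  [3,4,5,6,7,8]=60
  size 7 → [0,1,4,5,6,7,8]=210  [0,2,3,4,6,7,8]=105  [0,3,4,5,6,7,8]=210  [1,2,3,4,5,6,7]=35  [1,3,4,5,6,7,8]=140  [2,3,4,5,6,7,8]=105
  first=0(m) contributes 280
  first=1(j) contributes 420
  first=2(l) contributes 560
|[w]| = 1260

1260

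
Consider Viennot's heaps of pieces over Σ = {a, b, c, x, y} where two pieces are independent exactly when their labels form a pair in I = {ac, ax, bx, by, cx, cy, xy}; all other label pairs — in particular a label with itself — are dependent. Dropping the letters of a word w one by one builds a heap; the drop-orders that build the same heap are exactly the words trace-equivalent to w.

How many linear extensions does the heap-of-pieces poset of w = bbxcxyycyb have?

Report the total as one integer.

2520

#0=b has no predecessor
#1=b depends on [0:b]
#2=x has no predecessor
#3=c depends on [1:b]
#4=x depends on [2:x]
#5=y has no predecessor
#6=y depends on [5:y]
#7=c depends on [3:c]
#8=y depends on [6:y]
#9=b depends on [7:c]
sources: [0:b, 2:x, 5:y]
N(rest) = Σ N(rest − s) over sources s of rest; N(one piece) = 1:
  size 1 → [4]=1  [8]=1  [9]=1
  size 2 → [2,4]=1  [4,8]=2  [4,9]=2  [6,8]=1  [7,9]=1  [8,9]=2
  size 3 → [2,4,8]=3  [2,4,9]=3  [3,7,9]=1  [4,6,8]=3  [4,7,9]=3  [4,8,9]=6  [5,6,8]=1  [6,8,9]=3  [7,8,9]=3
  size 4 → [1,3,7,9]=1  [2,4,6,8]=6  [2,4,7,9]=6  [2,4,8,9]=12  [3,4,7,9]=4  [3,7,8,9]=4  [4,5,6,8]=4  [4,6,8,9]=12  [4,7,8,9]=12  [5,6,8,9]=4  [6,7,8,9]=6
  size 5 → [0,1,3,7,9]=1  [1,3,4,7,9]=5  [1,3,7,8,9]=5  [2,3,4,7,9]=10  [2,4,5,6,8]=10  [2,4,6,8,9]=30  [2,4,7,8,9]=30  [3,4,7,8,9]=20  [3,6,7,8,9]=10  [4,5,6,8,9]=20  [4,6,7,8,9]=30  [5,6,7,8,9]=10
  size 6 → [0,1,3,4,7,9]=6  [0,1,3,7,8,9]=6  [1,2,3,4,7,9]=15  [1,3,4,7,8,9]=30  [1,3,6,7,8,9]=15  [2,3,4,7,8,9]=60  [2,4,5,6,8,9]=60  [2,4,6,7,8,9]=90  [3,4,6,7,8,9]=60  [3,5,6,7,8,9]=20  [4,5,6,7,8,9]=60
  size 7 → [0,1,2,3,4,7,9]=21  [0,1,3,4,7,8,9]=42  [0,1,3,6,7,8,9]=21  [1,2,3,4,7,8,9]=105  [1,3,4,6,7,8,9]=105  [1,3,5,6,7,8,9]=35  [2,3,4,6,7,8,9]=210  [2,4,5,6,7,8,9]=210  [3,4,5,6,7,8,9]=140
  size 8 → [0,1,2,3,4,7,8,9]=168  [0,1,3,4,6,7,8,9]=168  [0,1,3,5,6,7,8,9]=56  [1,2,3,4,6,7,8,9]=420  [1,3,4,5,6,7,8,9]=280  [2,3,4,5,6,7,8,9]=560
  first=0(b) contributes 1260
  first=2(x) contributes 504
  first=5(y) contributes 756
|[w]| = 2520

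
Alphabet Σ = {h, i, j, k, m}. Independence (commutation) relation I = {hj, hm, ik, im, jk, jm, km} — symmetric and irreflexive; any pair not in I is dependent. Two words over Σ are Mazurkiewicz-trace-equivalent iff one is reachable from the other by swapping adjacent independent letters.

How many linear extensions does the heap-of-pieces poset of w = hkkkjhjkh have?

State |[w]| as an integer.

36

piece 0:h — minimal
piece 1:k rests on {0:h}
piece 2:k rests on {1:k}
piece 3:k rests on {2:k}
piece 4:j — minimal
piece 5:h rests on {3:k}
piece 6:j rests on {4:j}
piece 7:k rests on {5:h}
piece 8:h rests on {7:k}
minimal pieces: {0:h, 4:j}
ways to finish when only these pieces remain (= sum over removing one remaining piece with nothing left below it):
  1 left: {6}→1  {8}→1
  2 left: {4,6}→1  {6,8}→2  {7,8}→1
  3 left: {4,6,8}→3  {5,7,8}→1  {6,7,8}→3
  4 left: {3,5,7,8}→1  {4,6,7,8}→6  {5,6,7,8}→4
  5 left: {2,3,5,7,8}→1  {3,5,6,7,8}→5  {4,5,6,7,8}→10
  6 left: {1,2,3,5,7,8}→1  {2,3,5,6,7,8}→6  {3,4,5,6,7,8}→15
  7 left: {0,1,2,3,5,7,8}→1  {1,2,3,5,6,7,8}→7  {2,3,4,5,6,7,8}→21
  placing 0:h first → 28 extensions
  placing 4:j first → 8 extensions
total linear extensions = 36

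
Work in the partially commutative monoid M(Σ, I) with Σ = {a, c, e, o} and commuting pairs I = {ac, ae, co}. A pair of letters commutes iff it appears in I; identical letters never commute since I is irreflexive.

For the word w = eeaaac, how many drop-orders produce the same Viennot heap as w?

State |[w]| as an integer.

piece 0:e — minimal
piece 1:e rests on {0:e}
piece 2:a — minimal
piece 3:a rests on {2:a}
piece 4:a rests on {3:a}
piece 5:c rests on {1:e}
minimal pieces: {0:e, 2:a}
ways to finish when only these pieces remain (= sum over removing one remaining piece with nothing left below it):
  1 left: {4}→1  {5}→1
  2 left: {1,5}→1  {3,4}→1  {4,5}→2
  3 left: {0,1,5}→1  {1,4,5}→3  {2,3,4}→1  {3,4,5}→3
  4 left: {0,1,4,5}→4  {1,3,4,5}→6  {2,3,4,5}→4
  placing 0:e first → 10 extensions
  placing 2:a first → 10 extensions
total linear extensions = 20

20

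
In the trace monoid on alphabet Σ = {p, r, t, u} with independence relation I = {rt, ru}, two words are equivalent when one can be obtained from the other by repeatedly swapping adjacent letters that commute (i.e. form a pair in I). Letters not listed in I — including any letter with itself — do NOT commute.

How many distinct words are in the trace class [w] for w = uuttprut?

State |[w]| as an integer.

3

piece 0:u — minimal
piece 1:u rests on {0:u}
piece 2:t rests on {1:u}
piece 3:t rests on {2:t}
piece 4:p rests on {3:t}
piece 5:r rests on {4:p}
piece 6:u rests on {4:p}
piece 7:t rests on {6:u}
minimal pieces: {0:u}
ways to finish when only these pieces remain (= sum over removing one remaining piece with nothing left below it):
  1 left: {5}→1  {7}→1
  2 left: {5,7}→2  {6,7}→1
  3 left: {5,6,7}→3
  4 left: {4,5,6,7}→3
  5 left: {3,4,5,6,7}→3
  6 left: {2,3,4,5,6,7}→3
  placing 0:u first → 3 extensions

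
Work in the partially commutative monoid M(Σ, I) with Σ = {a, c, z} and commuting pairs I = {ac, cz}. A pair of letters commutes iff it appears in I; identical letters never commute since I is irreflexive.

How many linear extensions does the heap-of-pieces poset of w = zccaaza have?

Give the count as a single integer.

drop 0:z onto floor
drop 1:c onto floor
drop 2:c onto {1:c}
drop 3:a onto {0:z}
drop 4:a onto {3:a}
drop 5:z onto {4:a}
drop 6:a onto {5:z}
ground layer = {0:z, 1:c}
drop-orders for the pieces not yet dropped (sum over which currently-grounded one goes next):
  1 to go: {2} 1  {6} 1
  2 to go: {1,2} 1  {2,6} 2  {5,6} 1
  3 to go: {1,2,6} 3  {2,5,6} 3  {4,5,6} 1
  4 to go: {1,2,5,6} 6  {2,4,5,6} 4  {3,4,5,6} 1
  5 to go: {0,3,4,5,6} 1  {1,2,4,5,6} 10  {2,3,4,5,6} 5
  if 0:z drops first: 15 orders
  if 1:c drops first: 6 orders
heap linearizations: 21

21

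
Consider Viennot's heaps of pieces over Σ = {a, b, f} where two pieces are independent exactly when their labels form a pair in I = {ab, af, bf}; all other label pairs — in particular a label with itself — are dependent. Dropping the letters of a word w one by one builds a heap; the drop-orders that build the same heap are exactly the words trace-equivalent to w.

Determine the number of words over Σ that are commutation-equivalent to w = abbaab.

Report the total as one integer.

drop 0:a onto floor
drop 1:b onto floor
drop 2:b onto {1:b}
drop 3:a onto {0:a}
drop 4:a onto {3:a}
drop 5:b onto {2:b}
ground layer = {0:a, 1:b}
drop-orders for the pieces not yet dropped (sum over which currently-grounded one goes next):
  1 to go: {4} 1  {5} 1
  2 to go: {2,5} 1  {3,4} 1  {4,5} 2
  3 to go: {0,3,4} 1  {1,2,5} 1  {2,4,5} 3  {3,4,5} 3
  4 to go: {0,3,4,5} 4  {1,2,4,5} 4  {2,3,4,5} 6
  if 0:a drops first: 10 orders
  if 1:b drops first: 10 orders
heap linearizations: 20

20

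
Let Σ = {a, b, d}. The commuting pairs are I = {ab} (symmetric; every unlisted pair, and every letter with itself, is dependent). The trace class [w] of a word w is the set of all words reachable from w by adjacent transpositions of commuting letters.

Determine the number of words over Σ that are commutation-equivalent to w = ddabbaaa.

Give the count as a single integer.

drop 0:d onto floor
drop 1:d onto {0:d}
drop 2:a onto {1:d}
drop 3:b onto {1:d}
drop 4:b onto {3:b}
drop 5:a onto {2:a}
drop 6:a onto {5:a}
drop 7:a onto {6:a}
ground layer = {0:d}
drop-orders for the pieces not yet dropped (sum over which currently-grounded one goes next):
  1 to go: {4} 1  {7} 1
  2 to go: {3,4} 1  {4,7} 2  {6,7} 1
  3 to go: {3,4,7} 3  {4,6,7} 3  {5,6,7} 1
  4 to go: {2,5,6,7} 1  {3,4,6,7} 6  {4,5,6,7} 4
  5 to go: {2,4,5,6,7} 5  {3,4,5,6,7} 10
  6 to go: {2,3,4,5,6,7} 15
  if 0:d drops first: 15 orders

15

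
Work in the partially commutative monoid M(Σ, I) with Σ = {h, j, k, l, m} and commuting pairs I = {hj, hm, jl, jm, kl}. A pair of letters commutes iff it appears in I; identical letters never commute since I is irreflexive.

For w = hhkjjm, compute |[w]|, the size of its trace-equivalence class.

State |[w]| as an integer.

3

0(h) covers ∅
1(h) covers 0:h
2(k) covers 1:h
3(j) covers 2:k
4(j) covers 3:j
5(m) covers 2:k
floor of heap: 0:h
completions by unplaced set U, small U first (add the entries for U minus each lowest piece of U):
  |U|=1: {4}:1  {5}:1
  |U|=2: {3,4}:1  {4,5}:2
  |U|=3: {3,4,5}:3
  |U|=4: {2,3,4,5}:3
  start at 0(h): 3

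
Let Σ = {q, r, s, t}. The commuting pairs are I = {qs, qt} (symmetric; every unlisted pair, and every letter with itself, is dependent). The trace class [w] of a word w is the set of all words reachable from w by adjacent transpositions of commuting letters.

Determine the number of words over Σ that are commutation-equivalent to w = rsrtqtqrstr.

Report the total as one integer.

#0=r has no predecessor
#1=s depends on [0:r]
#2=r depends on [1:s]
#3=t depends on [2:r]
#4=q depends on [2:r]
#5=t depends on [3:t]
#6=q depends on [4:q]
#7=r depends on [5:t, 6:q]
#8=s depends on [7:r]
#9=t depends on [8:s]
#10=r depends on [9:t]
sources: [0:r]
N(rest) = Σ N(rest − s) over sources s of rest; N(one piece) = 1:
  size 1 → [10]=1
  size 2 → [9,10]=1
  size 3 → [8,9,10]=1
  size 4 → [7,8,9,10]=1
  size 5 → [5,7,8,9,10]=1  [6,7,8,9,10]=1
  size 6 → [3,5,7,8,9,10]=1  [4,6,7,8,9,10]=1  [5,6,7,8,9,10]=2
  size 7 → [3,5,6,7,8,9,10]=3  [4,5,6,7,8,9,10]=3
  size 8 → [3,4,5,6,7,8,9,10]=6
  size 9 → [2,3,4,5,6,7,8,9,10]=6
  first=0(r) contributes 6

6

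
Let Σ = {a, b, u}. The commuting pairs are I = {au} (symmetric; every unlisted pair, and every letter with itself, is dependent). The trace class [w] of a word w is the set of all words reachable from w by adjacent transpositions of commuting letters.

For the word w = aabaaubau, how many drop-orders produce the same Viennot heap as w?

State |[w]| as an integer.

drop 0:a onto floor
drop 1:a onto {0:a}
drop 2:b onto {1:a}
drop 3:a onto {2:b}
drop 4:a onto {3:a}
drop 5:u onto {2:b}
drop 6:b onto {4:a, 5:u}
drop 7:a onto {6:b}
drop 8:u onto {6:b}
ground layer = {0:a}
drop-orders for the pieces not yet dropped (sum over which currently-grounded one goes next):
  1 to go: {7} 1  {8} 1
  2 to go: {7,8} 2
  3 to go: {6,7,8} 2
  4 to go: {4,6,7,8} 2  {5,6,7,8} 2
  5 to go: {3,4,6,7,8} 2  {4,5,6,7,8} 4
  6 to go: {3,4,5,6,7,8} 6
  7 to go: {2,3,4,5,6,7,8} 6
  if 0:a drops first: 6 orders

6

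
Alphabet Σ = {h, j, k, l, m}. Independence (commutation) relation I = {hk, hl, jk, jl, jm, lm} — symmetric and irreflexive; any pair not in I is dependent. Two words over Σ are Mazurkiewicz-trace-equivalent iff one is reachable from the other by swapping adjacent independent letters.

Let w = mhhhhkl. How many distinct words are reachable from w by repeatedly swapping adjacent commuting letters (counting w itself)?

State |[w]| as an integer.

#0=m has no predecessor
#1=h depends on [0:m]
#2=h depends on [1:h]
#3=h depends on [2:h]
#4=h depends on [3:h]
#5=k depends on [0:m]
#6=l depends on [5:k]
sources: [0:m]
N(rest) = Σ N(rest − s) over sources s of rest; N(one piece) = 1:
  size 1 → [4]=1  [6]=1
  size 2 → [3,4]=1  [4,6]=2  [5,6]=1
  size 3 → [2,3,4]=1  [3,4,6]=3  [4,5,6]=3
  size 4 → [1,2,3,4]=1  [2,3,4,6]=4  [3,4,5,6]=6
  size 5 → [1,2,3,4,6]=5  [2,3,4,5,6]=10
  first=0(m) contributes 15

15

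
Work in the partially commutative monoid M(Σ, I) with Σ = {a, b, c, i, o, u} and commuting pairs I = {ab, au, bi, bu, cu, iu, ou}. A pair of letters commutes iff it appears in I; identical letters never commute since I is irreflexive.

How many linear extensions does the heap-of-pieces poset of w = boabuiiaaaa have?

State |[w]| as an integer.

88

0(b) covers ∅
1(o) covers 0:b
2(a) covers 1:o
3(b) covers 1:o
4(u) covers ∅
5(i) covers 2:a
6(i) covers 5:i
7(a) covers 6:i
8(a) covers 7:a
9(a) covers 8:a
10(a) covers 9:a
floor of heap: 0:b, 4:u
completions by unplaced set U, small U first (add the entries for U minus each lowest piece of U):
  |U|=1: {3}:1  {4}:1  {10}:1
  |U|=2: {3,4}:2  {3,10}:2  {4,10}:2  {9,10}:1
  |U|=3: {3,4,10}:6  {3,9,10}:3  {4,9,10}:3  {8,9,10}:1
  |U|=4: {3,4,9,10}:12  {3,8,9,10}:4  {4,8,9,10}:4  {7,8,9,10}:1
  |U|=5: {3,4,8,9,10}:20  {3,7,8,9,10}:5  {4,7,8,9,10}:5  {6,7,8,9,10}:1
  |U|=6: {3,4,7,8,9,10}:30  {3,6,7,8,9,10}:6  {4,6,7,8,9,10}:6  {5,6,7,8,9,10}:1
  |U|=7: {2,5,6,7,8,9,10}:1  {3,4,6,7,8,9,10}:42  {3,5,6,7,8,9,10}:7  {4,5,6,7,8,9,10}:7
  |U|=8: {2,3,5,6,7,8,9,10}:8  {2,4,5,6,7,8,9,10}:8  {3,4,5,6,7,8,9,10}:56
  |U|=9: {1,2,3,5,6,7,8,9,10}:8  {2,3,4,5,6,7,8,9,10}:72
  start at 0(b): 80
  start at 4(u): 8
sum over floor = 88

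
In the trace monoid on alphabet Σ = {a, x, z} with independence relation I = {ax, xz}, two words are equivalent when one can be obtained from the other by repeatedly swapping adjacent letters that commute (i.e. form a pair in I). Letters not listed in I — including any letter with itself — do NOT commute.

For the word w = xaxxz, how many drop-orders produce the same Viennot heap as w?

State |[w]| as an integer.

10

piece 0:x — minimal
piece 1:a — minimal
piece 2:x rests on {0:x}
piece 3:x rests on {2:x}
piece 4:z rests on {1:a}
minimal pieces: {0:x, 1:a}
ways to finish when only these pieces remain (= sum over removing one remaining piece with nothing left below it):
  1 left: {3}→1  {4}→1
  2 left: {1,4}→1  {2,3}→1  {3,4}→2
  3 left: {0,2,3}→1  {1,3,4}→3  {2,3,4}→3
  placing 0:x first → 6 extensions
  placing 1:a first → 4 extensions
total linear extensions = 10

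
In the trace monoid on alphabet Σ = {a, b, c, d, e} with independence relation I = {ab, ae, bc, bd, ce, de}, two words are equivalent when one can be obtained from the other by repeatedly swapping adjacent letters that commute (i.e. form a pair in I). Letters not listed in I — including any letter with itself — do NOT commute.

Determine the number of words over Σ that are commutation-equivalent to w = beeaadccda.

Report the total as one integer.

120

0(b) covers ∅
1(e) covers 0:b
2(e) covers 1:e
3(a) covers ∅
4(a) covers 3:a
5(d) covers 4:a
6(c) covers 5:d
7(c) covers 6:c
8(d) covers 7:c
9(a) covers 8:d
floor of heap: 0:b, 3:a
completions by unplaced set U, small U first (add the entries for U minus each lowest piece of U):
  |U|=1: {2}:1  {9}:1
  |U|=2: {1,2}:1  {2,9}:2  {8,9}:1
  |U|=3: {0,1,2}:1  {1,2,9}:3  {2,8,9}:3  {7,8,9}:1
  |U|=4: {0,1,2,9}:4  {1,2,8,9}:6  {2,7,8,9}:4  {6,7,8,9}:1
  |U|=5: {0,1,2,8,9}:10  {1,2,7,8,9}:10  {2,6,7,8,9}:5  {5,6,7,8,9}:1
  |U|=6: {0,1,2,7,8,9}:20  {1,2,6,7,8,9}:15  {2,5,6,7,8,9}:6  {4,5,6,7,8,9}:1
  |U|=7: {0,1,2,6,7,8,9}:35  {1,2,5,6,7,8,9}:21  {2,4,5,6,7,8,9}:7  {3,4,5,6,7,8,9}:1
  |U|=8: {0,1,2,5,6,7,8,9}:56  {1,2,4,5,6,7,8,9}:28  {2,3,4,5,6,7,8,9}:8
  start at 0(b): 36
  start at 3(a): 84
sum over floor = 120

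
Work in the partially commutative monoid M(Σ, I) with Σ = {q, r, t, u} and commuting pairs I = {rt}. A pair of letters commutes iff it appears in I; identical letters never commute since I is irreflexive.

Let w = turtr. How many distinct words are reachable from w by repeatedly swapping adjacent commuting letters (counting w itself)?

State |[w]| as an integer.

0(t) covers ∅
1(u) covers 0:t
2(r) covers 1:u
3(t) covers 1:u
4(r) covers 2:r
floor of heap: 0:t
completions by unplaced set U, small U first (add the entries for U minus each lowest piece of U):
  |U|=1: {3}:1  {4}:1
  |U|=2: {2,4}:1  {3,4}:2
  |U|=3: {2,3,4}:3
  start at 0(t): 3

3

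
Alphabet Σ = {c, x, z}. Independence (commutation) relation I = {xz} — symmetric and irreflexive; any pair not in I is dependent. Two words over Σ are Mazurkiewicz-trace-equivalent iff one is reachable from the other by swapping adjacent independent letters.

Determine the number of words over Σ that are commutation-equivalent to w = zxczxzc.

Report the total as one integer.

piece 0:z — minimal
piece 1:x — minimal
piece 2:c rests on {0:z, 1:x}
piece 3:z rests on {2:c}
piece 4:x rests on {2:c}
piece 5:z rests on {3:z}
piece 6:c rests on {4:x, 5:z}
minimal pieces: {0:z, 1:x}
ways to finish when only these pieces remain (= sum over removing one remaining piece with nothing left below it):
  1 left: {6}→1
  2 left: {4,6}→1  {5,6}→1
  3 left: {3,5,6}→1  {4,5,6}→2
  4 left: {3,4,5,6}→3
  5 left: {2,3,4,5,6}→3
  placing 0:z first → 3 extensions
  placing 1:x first → 3 extensions
total linear extensions = 6

6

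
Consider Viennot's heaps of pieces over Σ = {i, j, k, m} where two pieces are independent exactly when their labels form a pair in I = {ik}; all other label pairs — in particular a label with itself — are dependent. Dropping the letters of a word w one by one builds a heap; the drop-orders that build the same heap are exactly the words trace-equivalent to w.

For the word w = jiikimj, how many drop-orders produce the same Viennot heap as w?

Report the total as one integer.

4

drop 0:j onto floor
drop 1:i onto {0:j}
drop 2:i onto {1:i}
drop 3:k onto {0:j}
drop 4:i onto {2:i}
drop 5:m onto {3:k, 4:i}
drop 6:j onto {5:m}
ground layer = {0:j}
drop-orders for the pieces not yet dropped (sum over which currently-grounded one goes next):
  1 to go: {6} 1
  2 to go: {5,6} 1
  3 to go: {3,5,6} 1  {4,5,6} 1
  4 to go: {2,4,5,6} 1  {3,4,5,6} 2
  5 to go: {1,2,4,5,6} 1  {2,3,4,5,6} 3
  if 0:j drops first: 4 orders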